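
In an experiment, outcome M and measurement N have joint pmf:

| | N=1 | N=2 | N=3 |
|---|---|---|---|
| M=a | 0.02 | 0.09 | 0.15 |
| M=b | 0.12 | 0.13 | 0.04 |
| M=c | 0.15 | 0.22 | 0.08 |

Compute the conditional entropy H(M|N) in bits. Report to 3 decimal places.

Marginals: p(M) = (0.2600, 0.2900, 0.4500), p(N) = (0.2900, 0.4400, 0.2700).
H(M|N) = Σ p(N) · H(M|N=·).
  N=1: p=0.2900, H(M|N=1) = 1.2848
  N=2: p=0.4400, H(M|N=2) = 1.4880
  N=3: p=0.2700, H(M|N=3) = 1.3992
Weighted sum = 1.405 bits.

1.405 bits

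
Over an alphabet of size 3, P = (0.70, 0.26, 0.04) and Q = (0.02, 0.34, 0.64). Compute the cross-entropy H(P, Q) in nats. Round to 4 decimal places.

H(P,Q) = −Σ p·ln q.
  −0.70·ln(0.02) = 2.73842
  −0.26·ln(0.34) = 0.28049
  −0.04·ln(0.64) = 0.01785
H(P,Q) = 3.0368 nats.

3.0368 nats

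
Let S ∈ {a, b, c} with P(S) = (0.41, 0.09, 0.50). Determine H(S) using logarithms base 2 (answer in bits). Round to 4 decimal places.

1.3400 bits

H(S) = −Σ p·log₂ p.
  −(0.41)·log₂(0.41) = 0.52738
  −(0.09)·log₂(0.09) = 0.31265
  −(0.50)·log₂(0.50) = 0.50000
Sum: 0.52738 + 0.31265 + 0.50000 = 1.3400 bits.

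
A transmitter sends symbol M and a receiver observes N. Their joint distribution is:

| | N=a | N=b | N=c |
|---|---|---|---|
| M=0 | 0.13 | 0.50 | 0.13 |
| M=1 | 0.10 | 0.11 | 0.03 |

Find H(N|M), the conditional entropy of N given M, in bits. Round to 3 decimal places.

1.304 bits

Chain rule: H(N|M) = H(M,N) − H(M).
Marginals: p(M) = (0.7600, 0.2400), p(N) = (0.2300, 0.6100, 0.1600).
H(M,N) = 2.0995 bits; H(M) = 0.7950 bits.
H(N|M) = 2.0995 − 0.7950 = 1.304 bits.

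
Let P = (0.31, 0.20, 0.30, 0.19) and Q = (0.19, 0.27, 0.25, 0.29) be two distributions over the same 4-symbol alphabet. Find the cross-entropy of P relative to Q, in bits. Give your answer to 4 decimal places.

H(P,Q) = −Σ p·log₂ q.
  −0.31·log₂(0.19) = 0.74274
  −0.20·log₂(0.27) = 0.37779
  −0.30·log₂(0.25) = 0.60000
  −0.19·log₂(0.29) = 0.33932
H(P,Q) = 2.0598 bits.

2.0598 bits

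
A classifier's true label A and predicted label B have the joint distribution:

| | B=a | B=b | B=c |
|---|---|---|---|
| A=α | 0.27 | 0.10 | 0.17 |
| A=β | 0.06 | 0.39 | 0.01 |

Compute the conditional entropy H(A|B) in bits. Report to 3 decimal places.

0.639 bits

Chain rule: H(A|B) = H(A,B) − H(B).
Marginals: p(A) = (0.5400, 0.4600), p(B) = (0.3300, 0.4900, 0.1800).
H(A,B) = 2.1166 bits; H(B) = 1.4774 bits.
H(A|B) = 2.1166 − 1.4774 = 0.639 bits.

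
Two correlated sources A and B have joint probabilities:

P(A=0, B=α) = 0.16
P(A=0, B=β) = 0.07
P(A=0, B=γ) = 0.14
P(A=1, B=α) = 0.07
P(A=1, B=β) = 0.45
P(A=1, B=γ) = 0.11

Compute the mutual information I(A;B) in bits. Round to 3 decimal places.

Marginals: p(A) = (0.3700, 0.6300), p(B) = (0.2300, 0.5200, 0.2500).
I(A;B) = H(A) + H(B) − H(A,B).
H(A) = 0.9507, H(B) = 1.4782, H(A,B) = 2.2259.
I(A;B) = 0.9507 + 1.4782 − 2.2259 = 0.203 bits.

0.203 bits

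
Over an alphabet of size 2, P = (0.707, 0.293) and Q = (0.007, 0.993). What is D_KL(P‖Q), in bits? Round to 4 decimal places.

D(P‖Q) = Σ p·log₂(p/q).
  0.707·log₂(0.707/0.007) = 4.70736
  0.293·log₂(0.293/0.993) = -0.51594
D(P‖Q) = 4.1914 bits.

4.1914 bits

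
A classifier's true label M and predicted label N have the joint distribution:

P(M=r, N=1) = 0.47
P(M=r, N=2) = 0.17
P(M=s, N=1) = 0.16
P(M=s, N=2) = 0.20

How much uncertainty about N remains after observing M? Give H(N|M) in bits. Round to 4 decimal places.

0.8913 bits

Marginals: p(M) = (0.6400, 0.3600), p(N) = (0.6300, 0.3700).
H(N|M) = Σ p(M) · H(N|M=·).
  M=r: p=0.6400, H(N|M=r) = 0.8351
  M=s: p=0.3600, H(N|M=s) = 0.9911
Weighted sum = 0.8913 bits.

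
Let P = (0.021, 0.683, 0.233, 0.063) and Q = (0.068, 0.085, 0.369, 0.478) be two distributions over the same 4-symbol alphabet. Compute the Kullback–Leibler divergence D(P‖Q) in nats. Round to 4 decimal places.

1.1638 nats

D(P‖Q) = Σ p·ln(p/q).
  0.021·ln(0.021/0.068) = -0.02467
  0.683·ln(0.683/0.085) = 1.42327
  0.233·ln(0.233/0.369) = -0.10712
  0.063·ln(0.063/0.478) = -0.12767
D(P‖Q) = 1.1638 nats.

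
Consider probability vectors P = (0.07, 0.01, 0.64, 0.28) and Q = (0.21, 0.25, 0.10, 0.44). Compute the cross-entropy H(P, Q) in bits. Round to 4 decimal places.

H(P,Q) = −Σ p·log₂ q.
  −0.07·log₂(0.21) = 0.15761
  −0.01·log₂(0.25) = 0.02000
  −0.64·log₂(0.10) = 2.12603
  −0.28·log₂(0.44) = 0.33164
H(P,Q) = 2.6353 bits.

2.6353 bits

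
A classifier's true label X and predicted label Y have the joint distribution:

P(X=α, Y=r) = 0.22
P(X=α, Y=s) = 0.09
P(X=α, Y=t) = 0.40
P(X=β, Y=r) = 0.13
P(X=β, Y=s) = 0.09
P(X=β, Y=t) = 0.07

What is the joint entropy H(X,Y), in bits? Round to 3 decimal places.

2.286 bits

H(X,Y) = −Σ p(x,y)·log₂ p(x,y) over all 6 cells.
  cell (α,r): −0.22·log₂0.22 = 0.4806
  cell (α,s): −0.09·log₂0.09 = 0.3127
  cell (α,t): −0.40·log₂0.40 = 0.5288
  cell (β,r): −0.13·log₂0.13 = 0.3826
  cell (β,s): −0.09·log₂0.09 = 0.3127
  cell (β,t): −0.07·log₂0.07 = 0.2686
Sum = 2.286 bits.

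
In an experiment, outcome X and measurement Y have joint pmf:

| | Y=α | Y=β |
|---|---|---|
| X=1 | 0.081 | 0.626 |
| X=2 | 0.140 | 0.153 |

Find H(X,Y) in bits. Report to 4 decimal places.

H(X,Y) = −Σ p(x,y)·log₂ p(x,y) over all 4 cells.
  cell (1,α): −0.081·log₂0.081 = 0.29370
  cell (1,β): −0.626·log₂0.626 = 0.42303
  cell (2,α): −0.140·log₂0.140 = 0.39711
  cell (2,β): −0.153·log₂0.153 = 0.41438
Sum = 1.5282 bits.

1.5282 bits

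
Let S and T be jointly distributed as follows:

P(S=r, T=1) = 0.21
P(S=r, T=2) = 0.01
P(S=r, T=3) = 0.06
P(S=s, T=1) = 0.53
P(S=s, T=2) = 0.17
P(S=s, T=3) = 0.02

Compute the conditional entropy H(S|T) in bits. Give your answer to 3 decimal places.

0.757 bits

Marginals: p(S) = (0.2800, 0.7200), p(T) = (0.7400, 0.1800, 0.0800).
H(S|T) = Σ p(T) · H(S|T=·).
  T=1: p=0.7400, H(S|T=1) = 0.8606
  T=2: p=0.1800, H(S|T=2) = 0.3095
  T=3: p=0.0800, H(S|T=3) = 0.8113
Weighted sum = 0.757 bits.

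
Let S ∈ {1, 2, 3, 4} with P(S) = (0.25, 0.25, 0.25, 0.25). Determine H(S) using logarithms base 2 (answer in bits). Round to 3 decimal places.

2.000 bits

H(S) = −Σ p·log₂ p.
  −(0.25)·log₂(0.25) = 0.5000
  −(0.25)·log₂(0.25) = 0.5000
  −(0.25)·log₂(0.25) = 0.5000
  −(0.25)·log₂(0.25) = 0.5000
Sum: 0.5000 + 0.5000 + 0.5000 + 0.5000 = 2.000 bits.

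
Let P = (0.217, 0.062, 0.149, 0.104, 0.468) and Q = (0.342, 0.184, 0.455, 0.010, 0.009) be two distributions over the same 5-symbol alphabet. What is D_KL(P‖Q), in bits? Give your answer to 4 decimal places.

2.5395 bits

D(P‖Q) = Σ p·log₂(p/q).
  0.217·log₂(0.217/0.342) = -0.14242
  0.062·log₂(0.062/0.184) = -0.09730
  0.149·log₂(0.149/0.455) = -0.23997
  0.104·log₂(0.104/0.010) = 0.35137
  0.468·log₂(0.468/0.009) = 2.66781
D(P‖Q) = 2.5395 bits.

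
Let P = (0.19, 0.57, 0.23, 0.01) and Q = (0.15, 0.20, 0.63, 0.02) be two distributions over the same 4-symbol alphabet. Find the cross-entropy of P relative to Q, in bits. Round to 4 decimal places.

2.0533 bits

H(P,Q) = −Σ p·log₂ q.
  −0.19·log₂(0.15) = 0.52002
  −0.57·log₂(0.20) = 1.32350
  −0.23·log₂(0.63) = 0.15331
  −0.01·log₂(0.02) = 0.05644
H(P,Q) = 2.0533 bits.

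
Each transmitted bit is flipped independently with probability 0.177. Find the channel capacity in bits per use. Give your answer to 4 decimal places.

0.3265 bits

Binary symmetric channel: C = 1 − h₂(ε) where h₂ is the binary entropy function.
h₂(0.177) = −0.177·log₂0.177 − 0.823·log₂0.823 = 0.6735.
C = 1 − 0.6735 = 0.3265 bits per channel use.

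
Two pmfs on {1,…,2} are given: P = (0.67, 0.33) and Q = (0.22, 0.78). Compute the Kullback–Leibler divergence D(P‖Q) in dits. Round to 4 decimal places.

0.2008 dits

D(P‖Q) = Σ p·log₁₀(p/q).
  0.67·log₁₀(0.67/0.22) = 0.32405
  0.33·log₁₀(0.33/0.78) = -0.12328
D(P‖Q) = 0.2008 dits.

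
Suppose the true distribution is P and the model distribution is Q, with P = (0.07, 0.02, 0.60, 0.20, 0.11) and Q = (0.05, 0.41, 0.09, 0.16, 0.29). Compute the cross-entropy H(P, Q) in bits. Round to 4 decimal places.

3.1378 bits

H(P,Q) = −Σ p·log₂ q.
  −0.07·log₂(0.05) = 0.30253
  −0.02·log₂(0.41) = 0.02573
  −0.60·log₂(0.09) = 2.08436
  −0.20·log₂(0.16) = 0.52877
  −0.11·log₂(0.29) = 0.19645
H(P,Q) = 3.1378 bits.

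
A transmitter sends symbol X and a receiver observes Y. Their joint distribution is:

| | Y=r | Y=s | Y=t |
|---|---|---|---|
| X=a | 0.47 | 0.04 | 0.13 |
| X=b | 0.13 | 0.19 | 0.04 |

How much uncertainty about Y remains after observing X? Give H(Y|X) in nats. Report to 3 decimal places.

0.805 nats

Chain rule: H(Y|X) = H(X,Y) − H(X).
Marginals: p(X) = (0.6400, 0.3600), p(Y) = (0.6000, 0.2300, 0.1700).
H(X,Y) = 1.4584 nats; H(X) = 0.6534 nats.
H(Y|X) = 1.4584 − 0.6534 = 0.805 nats.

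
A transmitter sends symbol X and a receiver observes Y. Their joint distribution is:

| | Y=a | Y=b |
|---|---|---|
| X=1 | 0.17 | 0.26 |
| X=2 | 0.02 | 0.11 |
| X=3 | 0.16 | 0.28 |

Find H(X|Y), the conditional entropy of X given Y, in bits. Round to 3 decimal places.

Chain rule: H(X|Y) = H(X,Y) − H(Y).
Marginals: p(X) = (0.4300, 0.1300, 0.4400), p(Y) = (0.3500, 0.6500).
H(X,Y) = 2.3403 bits; H(Y) = 0.9341 bits.
H(X|Y) = 2.3403 − 0.9341 = 1.406 bits.

1.406 bits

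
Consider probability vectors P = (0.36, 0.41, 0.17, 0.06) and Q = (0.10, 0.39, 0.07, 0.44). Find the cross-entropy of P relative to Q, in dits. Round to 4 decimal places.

H(P,Q) = −Σ p·log₁₀ q.
  −0.36·log₁₀(0.10) = 0.36000
  −0.41·log₁₀(0.39) = 0.16766
  −0.17·log₁₀(0.07) = 0.19633
  −0.06·log₁₀(0.44) = 0.02139
H(P,Q) = 0.7454 dits.

0.7454 dits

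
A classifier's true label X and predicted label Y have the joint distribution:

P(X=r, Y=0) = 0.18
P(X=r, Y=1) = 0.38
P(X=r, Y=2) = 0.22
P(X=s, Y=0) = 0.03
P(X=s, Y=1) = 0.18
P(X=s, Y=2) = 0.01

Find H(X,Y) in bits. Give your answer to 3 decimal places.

2.120 bits

H(X,Y) = −Σ p(x,y)·log₂ p(x,y) over all 6 cells.
  cell (r,0): −0.18·log₂0.18 = 0.4453
  cell (r,1): −0.38·log₂0.38 = 0.5305
  cell (r,2): −0.22·log₂0.22 = 0.4806
  cell (s,0): −0.03·log₂0.03 = 0.1518
  cell (s,1): −0.18·log₂0.18 = 0.4453
  cell (s,2): −0.01·log₂0.01 = 0.0664
Sum = 2.120 bits.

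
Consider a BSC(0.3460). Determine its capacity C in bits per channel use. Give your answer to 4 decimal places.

Binary symmetric channel: C = 1 − h₂(ε) where h₂ is the binary entropy function.
h₂(0.3460) = −0.3460·log₂0.3460 − 0.6540·log₂0.6540 = 0.9304.
C = 1 − 0.9304 = 0.0696 bits per channel use.

0.0696 bits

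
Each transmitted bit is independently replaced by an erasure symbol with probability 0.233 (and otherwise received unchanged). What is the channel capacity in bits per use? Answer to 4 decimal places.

Binary erasure channel: capacity C = 1 − ε.
C = 1 − 0.233 = 0.7670 bits per channel use.

0.7670 bits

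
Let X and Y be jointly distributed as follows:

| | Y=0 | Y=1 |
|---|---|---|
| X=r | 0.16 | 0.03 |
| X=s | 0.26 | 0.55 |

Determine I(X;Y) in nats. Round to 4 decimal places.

0.0891 nats

Marginals: p(X) = (0.1900, 0.8100), p(Y) = (0.4200, 0.5800).
I(X;Y) = Σ p(x,y)·ln[p(x,y)/(p(x)p(y))].
  (r,0): 0.16·ln(2.0050) = 0.11130
  (r,1): 0.03·ln(0.2722) = -0.03903
  (s,0): 0.26·ln(0.7643) = -0.06990
  (s,1): 0.55·ln(1.1707) = 0.08669
Sum = 0.0891 nats.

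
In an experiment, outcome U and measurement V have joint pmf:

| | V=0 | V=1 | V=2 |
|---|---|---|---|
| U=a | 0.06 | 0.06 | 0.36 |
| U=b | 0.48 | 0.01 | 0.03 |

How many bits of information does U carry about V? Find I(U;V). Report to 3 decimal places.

0.533 bits

Marginals: p(U) = (0.4800, 0.5200), p(V) = (0.5400, 0.0700, 0.3900).
I(U;V) = Σ p(x,y)·log₂[p(x,y)/(p(x)p(y))].
  (a,0): 0.06·log₂(0.2315) = -0.1267
  (a,1): 0.06·log₂(1.7857) = 0.0502
  (a,2): 0.36·log₂(1.9231) = 0.3396
  (b,0): 0.48·log₂(1.7094) = 0.3713
  (b,1): 0.01·log₂(0.2747) = -0.0186
  (b,2): 0.03·log₂(0.1479) = -0.0827
Sum = 0.533 bits.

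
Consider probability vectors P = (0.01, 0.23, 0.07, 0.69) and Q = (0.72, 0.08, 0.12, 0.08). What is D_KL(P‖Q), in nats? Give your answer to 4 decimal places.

1.6491 nats

D(P‖Q) = Σ p·ln(p/q).
  0.01·ln(0.01/0.72) = -0.04277
  0.23·ln(0.23/0.08) = 0.24289
  0.07·ln(0.07/0.12) = -0.03773
  0.69·ln(0.69/0.08) = 1.48672
D(P‖Q) = 1.6491 nats.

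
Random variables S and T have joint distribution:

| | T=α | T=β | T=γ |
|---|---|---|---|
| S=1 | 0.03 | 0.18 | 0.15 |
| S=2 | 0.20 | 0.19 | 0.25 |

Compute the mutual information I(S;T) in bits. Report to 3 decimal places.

Marginals: p(S) = (0.3600, 0.6400), p(T) = (0.2300, 0.3700, 0.4000).
I(S;T) = H(S) + H(T) − H(S,T).
H(S) = 0.9427, H(T) = 1.5472, H(S,T) = 2.4272.
I(S;T) = 0.9427 + 1.5472 − 2.4272 = 0.063 bits.

0.063 bits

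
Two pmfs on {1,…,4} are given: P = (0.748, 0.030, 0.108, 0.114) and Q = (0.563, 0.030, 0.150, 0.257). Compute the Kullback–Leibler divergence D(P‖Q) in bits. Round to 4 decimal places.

0.1217 bits

D(P‖Q) = Σ p·log₂(p/q).
  0.748·log₂(0.748/0.563) = 0.30661
  0.030·log₂(0.030/0.030) = 0.00000
  0.108·log₂(0.108/0.150) = -0.05118
  0.114·log₂(0.114/0.257) = -0.13369
D(P‖Q) = 0.1217 bits.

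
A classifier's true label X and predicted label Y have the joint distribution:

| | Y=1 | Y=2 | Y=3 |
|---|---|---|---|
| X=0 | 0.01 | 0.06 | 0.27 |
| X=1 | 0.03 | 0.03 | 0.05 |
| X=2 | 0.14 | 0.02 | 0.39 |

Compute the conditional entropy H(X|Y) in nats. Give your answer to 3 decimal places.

Chain rule: H(X|Y) = H(X,Y) − H(Y).
Marginals: p(X) = (0.3400, 0.1100, 0.5500), p(Y) = (0.1800, 0.1100, 0.7100).
H(X,Y) = 1.6493 nats; H(Y) = 0.7946 nats.
H(X|Y) = 1.6493 − 0.7946 = 0.855 nats.

0.855 nats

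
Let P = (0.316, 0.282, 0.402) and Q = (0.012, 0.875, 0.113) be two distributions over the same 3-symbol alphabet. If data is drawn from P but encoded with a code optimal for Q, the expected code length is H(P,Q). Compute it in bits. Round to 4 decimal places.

H(P,Q) = −Σ p·log₂ q.
  −0.316·log₂(0.012) = 2.01634
  −0.282·log₂(0.875) = 0.05433
  −0.402·log₂(0.113) = 1.26453
H(P,Q) = 3.3352 bits.

3.3352 bits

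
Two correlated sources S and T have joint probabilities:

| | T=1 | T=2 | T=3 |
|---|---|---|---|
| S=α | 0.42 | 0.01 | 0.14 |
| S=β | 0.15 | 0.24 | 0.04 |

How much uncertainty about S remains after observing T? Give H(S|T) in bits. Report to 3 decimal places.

Marginals: p(S) = (0.5700, 0.4300), p(T) = (0.5700, 0.2500, 0.1800).
H(S|T) = Σ p(T) · H(S|T=·).
  T=1: p=0.5700, H(S|T=1) = 0.8315
  T=2: p=0.2500, H(S|T=2) = 0.2423
  T=3: p=0.1800, H(S|T=3) = 0.7642
Weighted sum = 0.672 bits.

0.672 bits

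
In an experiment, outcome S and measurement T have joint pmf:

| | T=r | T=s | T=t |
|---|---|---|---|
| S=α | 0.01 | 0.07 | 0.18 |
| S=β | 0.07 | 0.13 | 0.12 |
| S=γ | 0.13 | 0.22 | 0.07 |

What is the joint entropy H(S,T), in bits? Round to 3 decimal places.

H(S,T) = −Σ p(x,y)·log₂ p(x,y) over all 9 cells.
  cell (α,r): −0.01·log₂0.01 = 0.0664
  cell (α,s): −0.07·log₂0.07 = 0.2686
  cell (α,t): −0.18·log₂0.18 = 0.4453
  cell (β,r): −0.07·log₂0.07 = 0.2686
  cell (β,s): −0.13·log₂0.13 = 0.3826
  cell (β,t): −0.12·log₂0.12 = 0.3671
  cell (γ,r): −0.13·log₂0.13 = 0.3826
  cell (γ,s): −0.22·log₂0.22 = 0.4806
  cell (γ,t): −0.07·log₂0.07 = 0.2686
Sum = 2.930 bits.

2.930 bits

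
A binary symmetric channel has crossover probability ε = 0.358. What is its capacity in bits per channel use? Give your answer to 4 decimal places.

Binary symmetric channel: C = 1 − h₂(ε) where h₂ is the binary entropy function.
h₂(0.358) = −0.358·log₂0.358 − 0.642·log₂0.642 = 0.9410.
C = 1 − 0.9410 = 0.0590 bits per channel use.

0.0590 bits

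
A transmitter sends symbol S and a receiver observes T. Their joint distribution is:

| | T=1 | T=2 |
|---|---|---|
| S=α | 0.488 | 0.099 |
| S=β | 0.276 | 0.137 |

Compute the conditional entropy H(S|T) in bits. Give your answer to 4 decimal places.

Marginals: p(S) = (0.5870, 0.4130), p(T) = (0.7640, 0.2360).
H(S|T) = Σ p(T) · H(S|T=·).
  T=1: p=0.7640, H(S|T=1) = 0.9437
  T=2: p=0.2360, H(S|T=2) = 0.9812
Weighted sum = 0.9526 bits.

0.9526 bits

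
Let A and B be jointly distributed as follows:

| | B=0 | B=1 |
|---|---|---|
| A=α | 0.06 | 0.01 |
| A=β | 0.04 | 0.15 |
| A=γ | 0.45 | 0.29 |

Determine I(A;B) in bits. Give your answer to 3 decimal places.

0.095 bits

Marginals: p(A) = (0.0700, 0.1900, 0.7400), p(B) = (0.5500, 0.4500).
I(A;B) = Σ p(x,y)·log₂[p(x,y)/(p(x)p(y))].
  (α,0): 0.06·log₂(1.5584) = 0.0384
  (α,1): 0.01·log₂(0.3175) = -0.0166
  (β,0): 0.04·log₂(0.3828) = -0.0554
  (β,1): 0.15·log₂(1.7544) = 0.1216
  (γ,0): 0.45·log₂(1.1057) = 0.0652
  (γ,1): 0.29·log₂(0.8709) = -0.0578
Sum = 0.095 bits.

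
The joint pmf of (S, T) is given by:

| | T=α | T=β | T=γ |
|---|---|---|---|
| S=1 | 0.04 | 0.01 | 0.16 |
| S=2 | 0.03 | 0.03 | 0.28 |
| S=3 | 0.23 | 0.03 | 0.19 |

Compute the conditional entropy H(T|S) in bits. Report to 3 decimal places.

1.067 bits

Marginals: p(S) = (0.2100, 0.3400, 0.4500), p(T) = (0.3000, 0.0700, 0.6300).
H(T|S) = Σ p(S) · H(T|S=·).
  S=1: p=0.2100, H(T|S=1) = 0.9637
  S=2: p=0.3400, H(T|S=2) = 0.8488
  S=3: p=0.4500, H(T|S=3) = 1.2806
Weighted sum = 1.067 bits.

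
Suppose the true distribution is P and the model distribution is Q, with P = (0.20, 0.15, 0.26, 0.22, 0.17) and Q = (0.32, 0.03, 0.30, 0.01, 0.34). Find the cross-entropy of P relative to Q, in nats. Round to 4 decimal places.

2.2634 nats

H(P,Q) = −Σ p·ln q.
  −0.20·ln(0.32) = 0.22789
  −0.15·ln(0.03) = 0.52598
  −0.26·ln(0.30) = 0.31303
  −0.22·ln(0.01) = 1.01314
  −0.17·ln(0.34) = 0.18340
H(P,Q) = 2.2634 nats.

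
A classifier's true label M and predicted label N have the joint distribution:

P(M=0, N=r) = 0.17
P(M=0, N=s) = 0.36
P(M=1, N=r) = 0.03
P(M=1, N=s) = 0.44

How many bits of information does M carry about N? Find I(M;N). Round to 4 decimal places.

Marginals: p(M) = (0.5300, 0.4700), p(N) = (0.2000, 0.8000).
I(M;N) = Σ p(x,y)·log₂[p(x,y)/(p(x)p(y))].
  (0,r): 0.17·log₂(1.6038) = 0.11585
  (0,s): 0.36·log₂(0.8491) = -0.08498
  (1,r): 0.03·log₂(0.3191) = -0.04943
  (1,s): 0.44·log₂(1.1702) = 0.09978
Sum = 0.0812 bits.

0.0812 bits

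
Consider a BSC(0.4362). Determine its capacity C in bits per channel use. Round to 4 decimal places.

Binary symmetric channel: C = 1 − h₂(ε) where h₂ is the binary entropy function.
h₂(0.4362) = −0.4362·log₂0.4362 − 0.5638·log₂0.5638 = 0.9882.
C = 1 − 0.9882 = 0.0118 bits per channel use.

0.0118 bits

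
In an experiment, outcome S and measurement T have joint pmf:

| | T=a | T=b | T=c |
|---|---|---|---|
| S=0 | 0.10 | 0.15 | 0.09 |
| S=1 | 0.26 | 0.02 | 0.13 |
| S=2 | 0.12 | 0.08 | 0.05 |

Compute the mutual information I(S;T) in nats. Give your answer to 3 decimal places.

Marginals: p(S) = (0.3400, 0.4100, 0.2500), p(T) = (0.4800, 0.2500, 0.2700).
I(S;T) = H(S) + H(T) − H(S,T).
H(S) = 1.0789, H(T) = 1.0524, H(S,T) = 2.0315.
I(S;T) = 1.0789 + 1.0524 − 2.0315 = 0.100 nats.

0.100 nats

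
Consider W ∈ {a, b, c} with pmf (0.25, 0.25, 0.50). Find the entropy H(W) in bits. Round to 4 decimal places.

H(W) = −Σ p·log₂ p.
  −(0.25)·log₂(0.25) = 0.50000
  −(0.25)·log₂(0.25) = 0.50000
  −(0.50)·log₂(0.50) = 0.50000
Sum: 0.50000 + 0.50000 + 0.50000 = 1.5000 bits.

1.5000 bits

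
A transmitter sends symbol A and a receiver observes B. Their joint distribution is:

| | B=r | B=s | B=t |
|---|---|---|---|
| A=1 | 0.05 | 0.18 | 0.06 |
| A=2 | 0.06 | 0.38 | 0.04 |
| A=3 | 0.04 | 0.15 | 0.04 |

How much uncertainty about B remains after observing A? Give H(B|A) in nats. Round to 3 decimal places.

0.785 nats

Chain rule: H(B|A) = H(A,B) − H(A).
Marginals: p(A) = (0.2900, 0.4800, 0.2300), p(B) = (0.1500, 0.7100, 0.1400).
H(A,B) = 1.8346 nats; H(A) = 1.0493 nats.
H(B|A) = 1.8346 − 1.0493 = 0.785 nats.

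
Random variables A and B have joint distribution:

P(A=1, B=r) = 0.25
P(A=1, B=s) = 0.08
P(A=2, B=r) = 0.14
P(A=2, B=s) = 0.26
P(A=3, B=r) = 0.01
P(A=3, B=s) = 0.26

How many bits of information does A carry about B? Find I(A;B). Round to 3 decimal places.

Marginals: p(A) = (0.3300, 0.4000, 0.2700), p(B) = (0.4000, 0.6000).
I(A;B) = Σ p(x,y)·log₂[p(x,y)/(p(x)p(y))].
  (1,r): 0.25·log₂(1.8939) = 0.2303
  (1,s): 0.08·log₂(0.4040) = -0.1046
  (2,r): 0.14·log₂(0.8750) = -0.0270
  (2,s): 0.26·log₂(1.0833) = 0.0300
  (3,r): 0.01·log₂(0.0926) = -0.0343
  (3,s): 0.26·log₂(1.6049) = 0.1775
Sum = 0.272 bits.

0.272 bits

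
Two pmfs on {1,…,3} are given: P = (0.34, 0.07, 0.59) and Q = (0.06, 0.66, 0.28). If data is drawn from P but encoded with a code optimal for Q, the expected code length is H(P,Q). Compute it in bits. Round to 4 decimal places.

H(P,Q) = −Σ p·log₂ q.
  −0.34·log₂(0.06) = 1.38002
  −0.07·log₂(0.66) = 0.04196
  −0.59·log₂(0.28) = 1.08354
H(P,Q) = 2.5055 bits.

2.5055 bits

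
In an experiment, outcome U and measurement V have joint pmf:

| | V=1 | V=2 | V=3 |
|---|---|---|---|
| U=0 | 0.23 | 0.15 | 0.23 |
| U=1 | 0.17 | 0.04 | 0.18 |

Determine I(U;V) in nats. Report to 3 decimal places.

Marginals: p(U) = (0.6100, 0.3900), p(V) = (0.4000, 0.1900, 0.4100).
I(U;V) = H(U) + H(V) − H(U,V).
H(U) = 0.6687, H(V) = 1.0476, H(U,V) = 1.6993.
I(U;V) = 0.6687 + 1.0476 − 1.6993 = 0.017 nats.

0.017 nats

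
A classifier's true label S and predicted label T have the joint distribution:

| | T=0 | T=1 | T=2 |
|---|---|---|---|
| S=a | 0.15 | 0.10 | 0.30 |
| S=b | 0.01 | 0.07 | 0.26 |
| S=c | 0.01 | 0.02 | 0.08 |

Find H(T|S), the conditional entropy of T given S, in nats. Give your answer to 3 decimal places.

0.846 nats

Chain rule: H(T|S) = H(S,T) − H(S).
Marginals: p(S) = (0.5500, 0.3400, 0.1100), p(T) = (0.1700, 0.1900, 0.6400).
H(S,T) = 1.7848 nats; H(S) = 0.9384 nats.
H(T|S) = 1.7848 − 0.9384 = 0.846 nats.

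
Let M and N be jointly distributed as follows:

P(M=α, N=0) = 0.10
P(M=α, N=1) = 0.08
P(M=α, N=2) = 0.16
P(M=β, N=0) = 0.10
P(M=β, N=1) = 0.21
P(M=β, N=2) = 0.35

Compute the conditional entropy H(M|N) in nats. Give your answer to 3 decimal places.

0.627 nats

Marginals: p(M) = (0.3400, 0.6600), p(N) = (0.2000, 0.2900, 0.5100).
H(M|N) = Σ p(N) · H(M|N=·).
  N=0: p=0.2000, H(M|N=0) = 0.6931
  N=1: p=0.2900, H(M|N=1) = 0.5890
  N=2: p=0.5100, H(M|N=2) = 0.6220
Weighted sum = 0.627 nats.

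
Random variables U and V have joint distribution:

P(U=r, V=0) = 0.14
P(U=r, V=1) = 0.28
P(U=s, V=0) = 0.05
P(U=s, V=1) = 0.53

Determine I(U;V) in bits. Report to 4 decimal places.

Marginals: p(U) = (0.4200, 0.5800), p(V) = (0.1900, 0.8100).
I(U;V) = Σ p(x,y)·log₂[p(x,y)/(p(x)p(y))].
  (r,0): 0.14·log₂(1.7544) = 0.11354
  (r,1): 0.28·log₂(0.8230) = -0.07867
  (s,0): 0.05·log₂(0.4537) = -0.05701
  (s,1): 0.53·log₂(1.1281) = 0.09219
Sum = 0.0701 bits.

0.0701 bits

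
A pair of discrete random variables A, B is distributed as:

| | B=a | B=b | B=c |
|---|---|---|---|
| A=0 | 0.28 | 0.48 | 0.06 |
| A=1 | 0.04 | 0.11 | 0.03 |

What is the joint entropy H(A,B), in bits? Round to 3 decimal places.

H(A,B) = −Σ p(x,y)·log₂ p(x,y) over all 6 cells.
  cell (0,a): −0.28·log₂0.28 = 0.5142
  cell (0,b): −0.48·log₂0.48 = 0.5083
  cell (0,c): −0.06·log₂0.06 = 0.2435
  cell (1,a): −0.04·log₂0.04 = 0.1858
  cell (1,b): −0.11·log₂0.11 = 0.3503
  cell (1,c): −0.03·log₂0.03 = 0.1518
Sum = 1.954 bits.

1.954 bits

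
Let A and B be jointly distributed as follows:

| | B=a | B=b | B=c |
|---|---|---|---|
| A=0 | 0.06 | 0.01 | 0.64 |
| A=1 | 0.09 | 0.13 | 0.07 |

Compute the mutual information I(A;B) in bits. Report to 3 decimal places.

Marginals: p(A) = (0.7100, 0.2900), p(B) = (0.1500, 0.1400, 0.7100).
I(A;B) = H(A) + H(B) − H(A,B).
H(A) = 0.8687, H(B) = 1.1585, H(A,B) = 1.6859.
I(A;B) = 0.8687 + 1.1585 − 1.6859 = 0.341 bits.

0.341 bits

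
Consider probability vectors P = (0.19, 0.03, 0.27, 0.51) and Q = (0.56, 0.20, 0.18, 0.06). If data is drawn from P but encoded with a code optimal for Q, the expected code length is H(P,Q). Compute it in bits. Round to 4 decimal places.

H(P,Q) = −Σ p·log₂ q.
  −0.19·log₂(0.56) = 0.15894
  −0.03·log₂(0.20) = 0.06966
  −0.27·log₂(0.18) = 0.66796
  −0.51·log₂(0.06) = 2.07004
H(P,Q) = 2.9666 bits.

2.9666 bits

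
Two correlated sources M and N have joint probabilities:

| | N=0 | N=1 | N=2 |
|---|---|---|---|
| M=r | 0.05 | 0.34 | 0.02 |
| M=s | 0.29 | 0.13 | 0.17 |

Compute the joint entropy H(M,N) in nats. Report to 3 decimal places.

H(M,N) = −Σ p(x,y)·ln p(x,y) over all 6 cells.
  cell (r,0): −0.05·ln0.05 = 0.1498
  cell (r,1): −0.34·ln0.34 = 0.3668
  cell (r,2): −0.02·ln0.02 = 0.0782
  cell (s,0): −0.29·ln0.29 = 0.3590
  cell (s,1): −0.13·ln0.13 = 0.2652
  cell (s,2): −0.17·ln0.17 = 0.3012
Sum = 1.520 nats.

1.520 nats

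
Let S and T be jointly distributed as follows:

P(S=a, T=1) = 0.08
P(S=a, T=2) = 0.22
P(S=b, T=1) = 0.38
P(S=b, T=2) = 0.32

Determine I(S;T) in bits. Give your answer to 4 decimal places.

0.0481 bits

Marginals: p(S) = (0.3000, 0.7000), p(T) = (0.4600, 0.5400).
I(S;T) = H(S) + H(T) − H(S,T).
H(S) = 0.8813, H(T) = 0.9954, H(S,T) = 1.8286.
I(S;T) = 0.8813 + 0.9954 − 1.8286 = 0.0481 bits.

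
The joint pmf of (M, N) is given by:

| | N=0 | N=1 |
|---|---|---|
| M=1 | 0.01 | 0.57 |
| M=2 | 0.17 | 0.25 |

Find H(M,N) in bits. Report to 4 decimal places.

1.4633 bits

H(M,N) = −Σ p(x,y)·log₂ p(x,y) over all 4 cells.
  cell (1,0): −0.01·log₂0.01 = 0.06644
  cell (1,1): −0.57·log₂0.57 = 0.46225
  cell (2,0): −0.17·log₂0.17 = 0.43459
  cell (2,1): −0.25·log₂0.25 = 0.50000
Sum = 1.4633 bits.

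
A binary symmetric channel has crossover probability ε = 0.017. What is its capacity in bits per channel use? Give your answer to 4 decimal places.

0.8758 bits

Binary symmetric channel: C = 1 − h₂(ε) where h₂ is the binary entropy function.
h₂(0.017) = −0.017·log₂0.017 − 0.983·log₂0.983 = 0.1242.
C = 1 − 0.1242 = 0.8758 bits per channel use.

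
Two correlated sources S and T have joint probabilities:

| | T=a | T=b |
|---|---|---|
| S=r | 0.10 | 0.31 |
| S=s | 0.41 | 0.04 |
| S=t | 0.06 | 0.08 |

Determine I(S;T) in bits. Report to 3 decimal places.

Marginals: p(S) = (0.4100, 0.4500, 0.1400), p(T) = (0.5700, 0.4300).
I(S;T) = H(S) + H(T) − H(S,T).
H(S) = 1.4429, H(T) = 0.9858, H(S,T) = 2.1042.
I(S;T) = 1.4429 + 0.9858 − 2.1042 = 0.325 bits.

0.325 bits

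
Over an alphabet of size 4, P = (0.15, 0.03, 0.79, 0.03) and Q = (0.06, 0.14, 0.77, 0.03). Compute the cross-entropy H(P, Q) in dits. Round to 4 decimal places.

0.3443 dits

H(P,Q) = −Σ p·log₁₀ q.
  −0.15·log₁₀(0.06) = 0.18328
  −0.03·log₁₀(0.14) = 0.02562
  −0.79·log₁₀(0.77) = 0.08967
  −0.03·log₁₀(0.03) = 0.04569
H(P,Q) = 0.3443 dits.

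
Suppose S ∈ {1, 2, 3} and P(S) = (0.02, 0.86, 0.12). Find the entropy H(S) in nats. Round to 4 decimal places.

H(S) = −Σ p·ln p.
  −(0.02)·ln(0.02) = 0.07824
  −(0.86)·ln(0.86) = 0.12971
  −(0.12)·ln(0.12) = 0.25443
Sum: 0.07824 + 0.12971 + 0.25443 = 0.4624 nats.

0.4624 nats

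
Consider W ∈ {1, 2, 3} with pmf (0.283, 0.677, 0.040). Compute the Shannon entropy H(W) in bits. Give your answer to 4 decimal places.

H(W) = −Σ p·log₂ p.
  −(0.283)·log₂(0.283) = 0.51538
  −(0.677)·log₂(0.677) = 0.38100
  −(0.040)·log₂(0.040) = 0.18575
Sum: 0.51538 + 0.38100 + 0.18575 = 1.0821 bits.

1.0821 bits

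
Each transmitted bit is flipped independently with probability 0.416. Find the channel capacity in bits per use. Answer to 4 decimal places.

Binary symmetric channel: C = 1 − h₂(ε) where h₂ is the binary entropy function.
h₂(0.416) = −0.416·log₂0.416 − 0.584·log₂0.584 = 0.9795.
C = 1 − 0.9795 = 0.0205 bits per channel use.

0.0205 bits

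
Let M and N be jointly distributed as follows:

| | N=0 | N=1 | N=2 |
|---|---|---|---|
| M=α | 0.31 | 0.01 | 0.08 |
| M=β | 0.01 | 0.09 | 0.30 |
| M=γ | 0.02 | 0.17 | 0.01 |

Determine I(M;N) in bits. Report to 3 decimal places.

Marginals: p(M) = (0.4000, 0.4000, 0.2000), p(N) = (0.3400, 0.2700, 0.3900).
I(M;N) = Σ p(x,y)·log₂[p(x,y)/(p(x)p(y))].
  (α,0): 0.31·log₂(2.2794) = 0.3685
  (α,1): 0.01·log₂(0.0926) = -0.0343
  (α,2): 0.08·log₂(0.5128) = -0.0771
  (β,0): 0.01·log₂(0.0735) = -0.0377
  (β,1): 0.09·log₂(0.8333) = -0.0237
  (β,2): 0.30·log₂(1.9231) = 0.2830
  (γ,0): 0.02·log₂(0.2941) = -0.0353
  (γ,1): 0.17·log₂(3.1481) = 0.2813
  (γ,2): 0.01·log₂(0.1282) = -0.0296
Sum = 0.695 bits.

0.695 bits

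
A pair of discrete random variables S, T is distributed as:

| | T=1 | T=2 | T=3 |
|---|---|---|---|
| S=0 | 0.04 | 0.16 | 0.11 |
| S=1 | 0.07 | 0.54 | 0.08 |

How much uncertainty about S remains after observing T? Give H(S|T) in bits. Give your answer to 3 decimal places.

0.833 bits

Marginals: p(S) = (0.3100, 0.6900), p(T) = (0.1100, 0.7000, 0.1900).
H(S|T) = Σ p(T) · H(S|T=·).
  T=1: p=0.1100, H(S|T=1) = 0.9457
  T=2: p=0.7000, H(S|T=2) = 0.7755
  T=3: p=0.1900, H(S|T=3) = 0.9819
Weighted sum = 0.833 bits.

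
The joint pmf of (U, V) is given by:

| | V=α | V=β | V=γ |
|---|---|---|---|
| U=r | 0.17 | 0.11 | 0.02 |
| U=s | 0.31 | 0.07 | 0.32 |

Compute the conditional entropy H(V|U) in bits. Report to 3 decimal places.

Marginals: p(U) = (0.3000, 0.7000), p(V) = (0.4800, 0.1800, 0.3400).
H(V|U) = Σ p(U) · H(V|U=·).
  U=r: p=0.3000, H(V|U=r) = 1.2555
  U=s: p=0.7000, H(V|U=s) = 1.3688
Weighted sum = 1.335 bits.

1.335 bits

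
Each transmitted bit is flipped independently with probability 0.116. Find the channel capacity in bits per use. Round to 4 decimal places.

0.4822 bits

Binary symmetric channel: C = 1 − h₂(ε) where h₂ is the binary entropy function.
h₂(0.116) = −0.116·log₂0.116 − 0.884·log₂0.884 = 0.5178.
C = 1 − 0.5178 = 0.4822 bits per channel use.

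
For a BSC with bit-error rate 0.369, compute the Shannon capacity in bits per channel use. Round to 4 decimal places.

0.0501 bits

Binary symmetric channel: C = 1 − h₂(ε) where h₂ is the binary entropy function.
h₂(0.369) = −0.369·log₂0.369 − 0.631·log₂0.631 = 0.9499.
C = 1 − 0.9499 = 0.0501 bits per channel use.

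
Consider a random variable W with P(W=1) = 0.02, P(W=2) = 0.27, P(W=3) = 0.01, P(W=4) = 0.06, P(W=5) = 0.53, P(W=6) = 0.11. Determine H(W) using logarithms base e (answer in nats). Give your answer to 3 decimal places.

1.226 nats

H(W) = −Σ p·ln p.
  −(0.02)·ln(0.02) = 0.0782
  −(0.27)·ln(0.27) = 0.3535
  −(0.01)·ln(0.01) = 0.0461
  −(0.06)·ln(0.06) = 0.1688
  −(0.53)·ln(0.53) = 0.3365
  −(0.11)·ln(0.11) = 0.2428
Sum: 0.0782 + 0.3535 + 0.0461 + 0.1688 + 0.3365 + 0.2428 = 1.226 nats.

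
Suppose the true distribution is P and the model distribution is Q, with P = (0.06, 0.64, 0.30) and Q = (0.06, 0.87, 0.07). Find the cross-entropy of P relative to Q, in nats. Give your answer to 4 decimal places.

H(P,Q) = −Σ p·ln q.
  −0.06·ln(0.06) = 0.16880
  −0.64·ln(0.87) = 0.08913
  −0.30·ln(0.07) = 0.79778
H(P,Q) = 1.0557 nats.

1.0557 nats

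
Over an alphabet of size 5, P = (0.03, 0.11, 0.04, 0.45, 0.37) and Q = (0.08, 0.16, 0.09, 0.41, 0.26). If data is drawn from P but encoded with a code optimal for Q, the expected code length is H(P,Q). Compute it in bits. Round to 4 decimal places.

H(P,Q) = −Σ p·log₂ q.
  −0.03·log₂(0.08) = 0.10932
  −0.11·log₂(0.16) = 0.29082
  −0.04·log₂(0.09) = 0.13896
  −0.45·log₂(0.41) = 0.57884
  −0.37·log₂(0.26) = 0.71906
H(P,Q) = 1.8370 bits.

1.8370 bits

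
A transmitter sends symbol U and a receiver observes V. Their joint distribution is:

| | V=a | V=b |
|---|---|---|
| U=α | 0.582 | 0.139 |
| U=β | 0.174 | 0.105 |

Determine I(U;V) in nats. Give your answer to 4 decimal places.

Marginals: p(U) = (0.7210, 0.2790), p(V) = (0.7560, 0.2440).
I(U;V) = H(U) + H(V) − H(U,V).
H(U) = 0.5920, H(V) = 0.5556, H(U,V) = 1.1302.
I(U;V) = 0.5920 + 0.5556 − 1.1302 = 0.0174 nats.

0.0174 nats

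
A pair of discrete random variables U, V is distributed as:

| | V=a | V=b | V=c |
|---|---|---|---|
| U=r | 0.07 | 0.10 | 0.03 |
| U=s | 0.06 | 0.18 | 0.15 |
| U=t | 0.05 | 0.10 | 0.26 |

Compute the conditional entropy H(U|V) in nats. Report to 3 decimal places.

0.976 nats

Chain rule: H(U|V) = H(U,V) − H(V).
Marginals: p(U) = (0.2000, 0.3900, 0.4100), p(V) = (0.1800, 0.3800, 0.4400).
H(U,V) = 2.0139 nats; H(V) = 1.0376 nats.
H(U|V) = 2.0139 − 1.0376 = 0.976 nats.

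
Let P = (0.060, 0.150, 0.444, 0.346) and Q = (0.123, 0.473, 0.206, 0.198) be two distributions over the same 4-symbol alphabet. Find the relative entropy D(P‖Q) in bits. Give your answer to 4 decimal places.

0.4599 bits

D(P‖Q) = Σ p·log₂(p/q).
  0.060·log₂(0.060/0.123) = -0.06214
  0.150·log₂(0.150/0.473) = -0.24853
  0.444·log₂(0.444/0.206) = 0.49191
  0.346·log₂(0.346/0.198) = 0.27862
D(P‖Q) = 0.4599 bits.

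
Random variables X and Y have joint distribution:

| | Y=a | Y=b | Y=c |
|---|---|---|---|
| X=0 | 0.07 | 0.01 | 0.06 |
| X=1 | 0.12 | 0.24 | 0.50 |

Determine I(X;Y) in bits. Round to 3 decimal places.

Marginals: p(X) = (0.1400, 0.8600), p(Y) = (0.1900, 0.2500, 0.5600).
I(X;Y) = H(X) + H(Y) − H(X,Y).
H(X) = 0.5842, H(Y) = 1.4237, H(X,Y) = 1.9397.
I(X;Y) = 0.5842 + 1.4237 − 1.9397 = 0.068 bits.

0.068 bits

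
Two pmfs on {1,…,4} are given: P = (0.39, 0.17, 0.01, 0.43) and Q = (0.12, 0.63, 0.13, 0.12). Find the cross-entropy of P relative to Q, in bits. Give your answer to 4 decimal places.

H(P,Q) = −Σ p·log₂ q.
  −0.39·log₂(0.12) = 1.19297
  −0.17·log₂(0.63) = 0.11332
  −0.01·log₂(0.13) = 0.02943
  −0.43·log₂(0.12) = 1.31532
H(P,Q) = 2.6510 bits.

2.6510 bits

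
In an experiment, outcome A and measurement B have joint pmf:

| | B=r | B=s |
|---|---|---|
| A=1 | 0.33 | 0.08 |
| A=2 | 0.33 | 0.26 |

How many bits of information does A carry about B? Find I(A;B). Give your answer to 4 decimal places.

Marginals: p(A) = (0.4100, 0.5900), p(B) = (0.6600, 0.3400).
I(A;B) = H(A) + H(B) − H(A,B).
H(A) = 0.9765, H(B) = 0.9248, H(A,B) = 1.8524.
I(A;B) = 0.9765 + 0.9248 − 1.8524 = 0.0489 bits.

0.0489 bits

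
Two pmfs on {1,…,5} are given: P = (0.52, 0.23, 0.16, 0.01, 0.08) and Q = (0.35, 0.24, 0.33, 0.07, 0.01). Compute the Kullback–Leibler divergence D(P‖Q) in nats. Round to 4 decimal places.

0.2271 nats

D(P‖Q) = Σ p·ln(p/q).
  0.52·ln(0.52/0.35) = 0.20587
  0.23·ln(0.23/0.24) = -0.00979
  0.16·ln(0.16/0.33) = -0.11583
  0.01·ln(0.01/0.07) = -0.01946
  0.08·ln(0.08/0.01) = 0.16636
D(P‖Q) = 0.2271 nats.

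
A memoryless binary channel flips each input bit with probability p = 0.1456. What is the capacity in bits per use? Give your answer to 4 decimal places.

Binary symmetric channel: C = 1 − h₂(ε) where h₂ is the binary entropy function.
h₂(0.1456) = −0.1456·log₂0.1456 − 0.8544·log₂0.8544 = 0.5987.
C = 1 − 0.5987 = 0.4013 bits per channel use.

0.4013 bits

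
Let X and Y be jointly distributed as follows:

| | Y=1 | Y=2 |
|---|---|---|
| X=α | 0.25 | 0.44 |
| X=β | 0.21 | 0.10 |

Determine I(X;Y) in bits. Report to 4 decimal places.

Marginals: p(X) = (0.6900, 0.3100), p(Y) = (0.4600, 0.5400).
I(X;Y) = Σ p(x,y)·log₂[p(x,y)/(p(x)p(y))].
  (α,1): 0.25·log₂(0.7876) = -0.08609
  (α,2): 0.44·log₂(1.1809) = 0.10555
  (β,1): 0.21·log₂(1.4727) = 0.11727
  (β,2): 0.10·log₂(0.5974) = -0.07433
Sum = 0.0624 bits.

0.0624 bits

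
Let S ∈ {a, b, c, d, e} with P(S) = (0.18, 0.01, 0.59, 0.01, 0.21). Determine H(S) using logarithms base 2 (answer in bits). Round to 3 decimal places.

H(S) = −Σ p·log₂ p.
  −(0.18)·log₂(0.18) = 0.4453
  −(0.01)·log₂(0.01) = 0.0664
  −(0.59)·log₂(0.59) = 0.4491
  −(0.01)·log₂(0.01) = 0.0664
  −(0.21)·log₂(0.21) = 0.4728
Sum: 0.4453 + 0.0664 + 0.4491 + 0.0664 + 0.4728 = 1.500 bits.

1.500 bits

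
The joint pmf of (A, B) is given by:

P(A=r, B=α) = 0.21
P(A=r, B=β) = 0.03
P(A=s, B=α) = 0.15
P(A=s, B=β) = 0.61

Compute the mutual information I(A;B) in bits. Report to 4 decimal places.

Marginals: p(A) = (0.2400, 0.7600), p(B) = (0.3600, 0.6400).
I(A;B) = H(A) + H(B) − H(A,B).
H(A) = 0.7950, H(B) = 0.9427, H(A,B) = 1.4701.
I(A;B) = 0.7950 + 0.9427 − 1.4701 = 0.2676 bits.

0.2676 bits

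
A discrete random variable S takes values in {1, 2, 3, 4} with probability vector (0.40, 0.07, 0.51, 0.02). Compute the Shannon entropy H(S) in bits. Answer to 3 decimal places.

1.406 bits

H(S) = −Σ p·log₂ p.
  −(0.40)·log₂(0.40) = 0.5288
  −(0.07)·log₂(0.07) = 0.2686
  −(0.51)·log₂(0.51) = 0.4954
  −(0.02)·log₂(0.02) = 0.1129
Sum: 0.5288 + 0.2686 + 0.4954 + 0.1129 = 1.406 bits.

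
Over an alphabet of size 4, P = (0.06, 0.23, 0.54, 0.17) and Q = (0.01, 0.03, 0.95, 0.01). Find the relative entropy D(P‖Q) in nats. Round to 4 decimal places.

D(P‖Q) = Σ p·ln(p/q).
  0.06·ln(0.06/0.01) = 0.10751
  0.23·ln(0.23/0.03) = 0.46848
  0.54·ln(0.54/0.95) = -0.30504
  0.17·ln(0.17/0.01) = 0.48165
D(P‖Q) = 0.7526 nats.

0.7526 nats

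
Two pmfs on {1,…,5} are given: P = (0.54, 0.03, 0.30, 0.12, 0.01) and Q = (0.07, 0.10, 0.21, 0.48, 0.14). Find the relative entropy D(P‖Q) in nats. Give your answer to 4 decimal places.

D(P‖Q) = Σ p·ln(p/q).
  0.54·ln(0.54/0.07) = 1.10326
  0.03·ln(0.03/0.10) = -0.03612
  0.30·ln(0.30/0.21) = 0.10700
  0.12·ln(0.12/0.48) = -0.16636
  0.01·ln(0.01/0.14) = -0.02639
D(P‖Q) = 0.9814 nats.

0.9814 nats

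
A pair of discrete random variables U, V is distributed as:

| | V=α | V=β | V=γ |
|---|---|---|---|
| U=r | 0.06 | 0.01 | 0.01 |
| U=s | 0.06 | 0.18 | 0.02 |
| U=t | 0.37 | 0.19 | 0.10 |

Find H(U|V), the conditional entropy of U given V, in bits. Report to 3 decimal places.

Marginals: p(U) = (0.0800, 0.2600, 0.6600), p(V) = (0.4900, 0.3800, 0.1300).
H(U|V) = Σ p(V) · H(U|V=·).
  V=α: p=0.4900, H(U|V=α) = 1.0480
  V=β: p=0.3800, H(U|V=β) = 1.1487
  V=γ: p=0.1300, H(U|V=γ) = 0.9913
Weighted sum = 1.079 bits.

1.079 bits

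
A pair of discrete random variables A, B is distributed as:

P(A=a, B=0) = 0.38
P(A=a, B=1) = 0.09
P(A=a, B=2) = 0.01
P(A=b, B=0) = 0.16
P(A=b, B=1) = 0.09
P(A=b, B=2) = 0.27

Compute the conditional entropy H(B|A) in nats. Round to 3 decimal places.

0.802 nats

Marginals: p(A) = (0.4800, 0.5200), p(B) = (0.5400, 0.1800, 0.2800).
H(B|A) = Σ p(A) · H(B|A=·).
  A=a: p=0.4800, H(B|A=a) = 0.5795
  A=b: p=0.5200, H(B|A=b) = 1.0066
Weighted sum = 0.802 nats.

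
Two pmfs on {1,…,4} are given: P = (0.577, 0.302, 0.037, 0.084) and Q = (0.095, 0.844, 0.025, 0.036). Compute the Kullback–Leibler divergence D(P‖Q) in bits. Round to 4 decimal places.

D(P‖Q) = Σ p·log₂(p/q).
  0.577·log₂(0.577/0.095) = 1.50168
  0.302·log₂(0.302/0.844) = -0.44777
  0.037·log₂(0.037/0.025) = 0.02093
  0.084·log₂(0.084/0.036) = 0.10268
D(P‖Q) = 1.1775 bits.

1.1775 bits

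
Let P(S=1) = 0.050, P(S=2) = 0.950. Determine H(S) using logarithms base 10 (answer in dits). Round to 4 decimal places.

0.0862 dits

H(S) = −Σ p·log₁₀ p.
  −(0.050)·log₁₀(0.050) = 0.06505
  −(0.950)·log₁₀(0.950) = 0.02116
Sum: 0.06505 + 0.02116 = 0.0862 dits.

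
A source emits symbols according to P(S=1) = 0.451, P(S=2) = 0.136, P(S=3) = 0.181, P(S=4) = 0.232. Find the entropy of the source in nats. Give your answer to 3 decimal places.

H(S) = −Σ p·ln p.
  −(0.451)·ln(0.451) = 0.3591
  −(0.136)·ln(0.136) = 0.2713
  −(0.181)·ln(0.181) = 0.3094
  −(0.232)·ln(0.232) = 0.3390
Sum: 0.3591 + 0.2713 + 0.3094 + 0.3390 = 1.279 nats.

1.279 nats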